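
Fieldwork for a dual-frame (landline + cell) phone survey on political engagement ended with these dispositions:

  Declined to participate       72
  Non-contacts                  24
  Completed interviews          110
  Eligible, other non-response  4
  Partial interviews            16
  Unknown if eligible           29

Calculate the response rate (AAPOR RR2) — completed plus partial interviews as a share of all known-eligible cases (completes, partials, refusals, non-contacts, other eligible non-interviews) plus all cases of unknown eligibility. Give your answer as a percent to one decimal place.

Top → 110 + 16 = 126
Denominator → 110 + 16 + 72 + 24 + 4 + 29 = 255
RR2 = 126 / 255 = 0.4941

49.4%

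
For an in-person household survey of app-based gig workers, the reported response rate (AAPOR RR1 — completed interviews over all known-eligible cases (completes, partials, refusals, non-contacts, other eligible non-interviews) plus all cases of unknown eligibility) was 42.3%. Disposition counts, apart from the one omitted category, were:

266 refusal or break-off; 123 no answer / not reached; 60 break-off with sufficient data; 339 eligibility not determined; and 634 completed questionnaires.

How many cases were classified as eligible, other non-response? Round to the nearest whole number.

RR1 = 634 / D = 0.423
D = 634 / 0.423 = 1498.8
Remaining denominator categories sum to 1422
eligible, other non-response = 1498.8 − 1422 ≈ 77

77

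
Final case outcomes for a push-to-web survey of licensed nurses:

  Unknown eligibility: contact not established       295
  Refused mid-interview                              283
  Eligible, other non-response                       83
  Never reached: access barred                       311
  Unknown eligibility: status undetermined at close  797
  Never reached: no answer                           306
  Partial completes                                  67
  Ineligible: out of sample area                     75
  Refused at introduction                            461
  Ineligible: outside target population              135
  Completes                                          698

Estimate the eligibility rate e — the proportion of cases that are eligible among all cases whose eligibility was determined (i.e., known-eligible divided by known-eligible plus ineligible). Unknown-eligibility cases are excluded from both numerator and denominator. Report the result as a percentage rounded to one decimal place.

Refusal or break-off = 461 + 283 = 744
No contact after all attempts = 306 + 311 = 617
Unknown eligibility = 295 + 797 = 1092
Not eligible = 135 + 75 = 210
Determined eligible → 698 + 67 + 744 + 617 + 83 = 2209
e = 2209 / (2209 + 210) = 2209 / 2419 = 0.9132

91.3%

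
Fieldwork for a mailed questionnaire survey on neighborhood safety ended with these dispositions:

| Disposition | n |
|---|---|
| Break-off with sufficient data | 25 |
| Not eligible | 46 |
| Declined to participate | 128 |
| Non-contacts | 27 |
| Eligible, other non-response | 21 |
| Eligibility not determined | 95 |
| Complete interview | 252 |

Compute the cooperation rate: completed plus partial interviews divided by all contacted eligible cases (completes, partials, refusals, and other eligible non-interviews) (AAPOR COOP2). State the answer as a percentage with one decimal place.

Numerator → 252 + 25 = 277
Denominator → 252 + 25 + 128 + 21 = 426
COOP2 = 277 / 426 = 0.6502

65.0%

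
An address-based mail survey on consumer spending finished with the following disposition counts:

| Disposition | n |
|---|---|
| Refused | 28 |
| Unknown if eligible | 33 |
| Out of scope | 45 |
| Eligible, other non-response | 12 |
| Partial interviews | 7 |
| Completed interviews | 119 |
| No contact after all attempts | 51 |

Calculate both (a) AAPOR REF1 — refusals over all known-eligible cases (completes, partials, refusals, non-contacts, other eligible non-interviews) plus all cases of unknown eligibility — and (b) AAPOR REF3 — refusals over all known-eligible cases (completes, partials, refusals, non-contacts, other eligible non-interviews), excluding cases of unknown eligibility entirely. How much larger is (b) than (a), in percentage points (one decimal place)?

1.7

Numerator = 28
Denominator = 119 + 7 + 28 + 51 + 12 + 33 = 250
REF1 = 28 / 250 = 0.1120
Denominator = 119 + 7 + 28 + 51 + 12 = 217
REF3 = 28 / 217 = 0.1290
Difference = 12.90 − 11.20 = 1.70 percentage points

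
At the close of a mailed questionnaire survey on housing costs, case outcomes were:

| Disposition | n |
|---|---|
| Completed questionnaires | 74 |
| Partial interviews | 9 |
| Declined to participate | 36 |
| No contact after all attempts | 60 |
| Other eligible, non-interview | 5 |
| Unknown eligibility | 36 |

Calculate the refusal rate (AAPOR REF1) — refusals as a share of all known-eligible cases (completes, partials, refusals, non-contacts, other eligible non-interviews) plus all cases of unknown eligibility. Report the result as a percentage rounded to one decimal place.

16.4%

Numerator: 36
Base: 74 + 9 + 36 + 60 + 5 + 36 = 220
REF1 = 36 / 220 = 0.1636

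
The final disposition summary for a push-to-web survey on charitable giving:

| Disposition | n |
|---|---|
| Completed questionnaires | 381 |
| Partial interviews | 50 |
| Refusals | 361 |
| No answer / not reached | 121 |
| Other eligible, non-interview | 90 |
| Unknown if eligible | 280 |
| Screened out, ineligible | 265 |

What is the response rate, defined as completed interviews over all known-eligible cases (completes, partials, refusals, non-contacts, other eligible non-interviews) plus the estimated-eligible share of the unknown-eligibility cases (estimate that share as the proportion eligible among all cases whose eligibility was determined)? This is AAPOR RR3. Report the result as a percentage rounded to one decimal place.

31.1%

Num = 381
Determined eligible = 381 + 50 + 361 + 121 + 90 = 1003
e = 1003 / (1003 + 265) = 1003 / 1268 = 0.7910
Estimated eligible among unknowns = 0.7910 × 280 = 221.48
Denominator = 1003 + 221.48 = 1224.48
RR3 = 381 / 1224.48 = 0.3112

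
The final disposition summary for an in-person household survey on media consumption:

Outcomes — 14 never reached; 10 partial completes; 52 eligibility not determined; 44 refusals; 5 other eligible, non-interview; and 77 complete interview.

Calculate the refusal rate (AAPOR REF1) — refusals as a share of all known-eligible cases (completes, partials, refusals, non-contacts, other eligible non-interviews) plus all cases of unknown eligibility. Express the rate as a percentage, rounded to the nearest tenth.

Num → 44
Base → 77 + 10 + 44 + 14 + 5 + 52 = 202
REF1 = 44 / 202 = 0.2178

21.8%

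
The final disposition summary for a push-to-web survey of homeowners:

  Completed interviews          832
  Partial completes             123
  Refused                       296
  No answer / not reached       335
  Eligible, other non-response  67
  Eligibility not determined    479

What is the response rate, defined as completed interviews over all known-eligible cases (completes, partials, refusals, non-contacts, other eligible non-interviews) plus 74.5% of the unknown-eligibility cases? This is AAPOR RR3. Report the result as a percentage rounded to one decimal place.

Numerator: 832
Eligible (known): 832 + 123 + 296 + 335 + 67 = 1653
Eligible share of unknowns: 0.7450 × 479 = 356.86
Denom: 1653 + 356.86 = 2009.86
RR3 = 832 / 2009.86 = 0.4140

41.4%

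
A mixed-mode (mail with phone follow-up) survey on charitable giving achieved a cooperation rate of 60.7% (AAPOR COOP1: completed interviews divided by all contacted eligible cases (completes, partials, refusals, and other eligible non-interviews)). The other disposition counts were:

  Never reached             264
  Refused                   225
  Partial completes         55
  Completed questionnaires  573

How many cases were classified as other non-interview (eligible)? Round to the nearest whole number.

91

COOP1 = 573 / D = 0.607
D = 573 / 0.607 = 944.0
Rest of base = 853
other non-interview (eligible) = 944.0 − 853 ≈ 91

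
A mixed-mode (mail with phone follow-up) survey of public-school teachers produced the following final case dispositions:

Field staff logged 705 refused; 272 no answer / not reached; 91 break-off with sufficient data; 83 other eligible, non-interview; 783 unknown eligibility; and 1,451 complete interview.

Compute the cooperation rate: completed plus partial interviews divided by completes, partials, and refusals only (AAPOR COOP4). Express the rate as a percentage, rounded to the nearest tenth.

Top → 1451 + 91 = 1542
Denominator → 1451 + 91 + 705 = 2247
COOP4 = 1542 / 2247 = 0.6862

68.6%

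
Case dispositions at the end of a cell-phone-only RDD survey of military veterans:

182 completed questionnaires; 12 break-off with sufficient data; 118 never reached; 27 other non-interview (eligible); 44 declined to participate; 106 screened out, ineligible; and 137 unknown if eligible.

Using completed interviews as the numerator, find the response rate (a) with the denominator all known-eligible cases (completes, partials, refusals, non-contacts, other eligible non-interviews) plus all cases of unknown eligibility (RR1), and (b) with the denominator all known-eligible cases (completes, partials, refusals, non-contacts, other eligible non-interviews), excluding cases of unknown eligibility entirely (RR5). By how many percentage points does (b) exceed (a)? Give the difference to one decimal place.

12.5

Numerator → 182
Denominator → 182 + 12 + 44 + 118 + 27 + 137 = 520
RR1 = 182 / 520 = 0.3500
Denominator → 182 + 12 + 44 + 118 + 27 = 383
RR5 = 182 / 383 = 0.4752
Difference = 47.52 − 35.00 = 12.52 percentage points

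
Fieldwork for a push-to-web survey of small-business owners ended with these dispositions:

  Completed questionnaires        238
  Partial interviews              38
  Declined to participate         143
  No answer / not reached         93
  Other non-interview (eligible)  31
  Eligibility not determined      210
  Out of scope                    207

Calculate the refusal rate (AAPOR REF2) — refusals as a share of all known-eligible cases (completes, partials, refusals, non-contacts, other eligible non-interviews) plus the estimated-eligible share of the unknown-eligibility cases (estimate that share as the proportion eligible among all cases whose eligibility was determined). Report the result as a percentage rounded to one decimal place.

Numerator = 143
Known eligible = 238 + 38 + 143 + 93 + 31 = 543
e = 543 / (543 + 207) = 543 / 750 = 0.7240
e × U = 0.7240 × 210 = 152.04
Denominator = 543 + 152.04 = 695.04
REF2 = 143 / 695.04 = 0.2057

20.6%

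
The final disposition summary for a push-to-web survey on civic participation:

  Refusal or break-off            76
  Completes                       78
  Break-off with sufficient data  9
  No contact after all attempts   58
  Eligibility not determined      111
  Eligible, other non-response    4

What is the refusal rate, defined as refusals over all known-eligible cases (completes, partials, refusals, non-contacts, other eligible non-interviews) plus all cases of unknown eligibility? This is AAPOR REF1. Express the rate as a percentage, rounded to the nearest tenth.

22.6%

Numerator: 76
Base: 78 + 9 + 76 + 58 + 4 + 111 = 336
REF1 = 76 / 336 = 0.2262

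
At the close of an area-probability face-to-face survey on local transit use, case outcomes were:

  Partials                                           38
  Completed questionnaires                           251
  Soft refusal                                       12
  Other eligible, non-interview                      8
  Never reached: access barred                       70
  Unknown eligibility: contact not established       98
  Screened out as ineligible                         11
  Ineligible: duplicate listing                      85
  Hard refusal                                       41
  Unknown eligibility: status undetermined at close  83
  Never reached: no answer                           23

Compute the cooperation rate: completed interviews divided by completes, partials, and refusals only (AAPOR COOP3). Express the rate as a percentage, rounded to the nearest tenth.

Refused = 41 + 12 = 53
No contact after all attempts = 23 + 70 = 93
Eligibility not determined = 98 + 83 = 181
Ineligible = 11 + 85 = 96
Numerator: 251
Base: 251 + 38 + 53 = 342
COOP3 = 251 / 342 = 0.7339

73.4%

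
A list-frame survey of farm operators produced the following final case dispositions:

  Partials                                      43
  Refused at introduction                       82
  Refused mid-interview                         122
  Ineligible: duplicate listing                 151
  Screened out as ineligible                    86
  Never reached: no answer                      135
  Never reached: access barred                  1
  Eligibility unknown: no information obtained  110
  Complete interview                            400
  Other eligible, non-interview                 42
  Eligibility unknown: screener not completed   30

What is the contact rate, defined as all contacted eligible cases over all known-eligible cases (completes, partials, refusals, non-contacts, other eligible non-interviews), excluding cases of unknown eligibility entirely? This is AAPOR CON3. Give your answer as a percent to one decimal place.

83.5%

Refused = 82 + 122 = 204
Never reached = 135 + 1 = 136
Eligibility not determined = 30 + 110 = 140
Screened out, ineligible = 86 + 151 = 237
Numerator = 400 + 43 + 204 + 42 = 689
Denom = 400 + 43 + 204 + 136 + 42 = 825
CON3 = 689 / 825 = 0.8352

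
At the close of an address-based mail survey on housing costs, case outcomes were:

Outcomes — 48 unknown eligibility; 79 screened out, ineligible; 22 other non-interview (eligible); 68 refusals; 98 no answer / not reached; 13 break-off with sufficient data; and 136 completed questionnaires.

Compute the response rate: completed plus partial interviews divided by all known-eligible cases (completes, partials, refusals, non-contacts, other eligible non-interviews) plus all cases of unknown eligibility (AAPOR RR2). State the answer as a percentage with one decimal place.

Top = 136 + 13 = 149
Base = 136 + 13 + 68 + 98 + 22 + 48 = 385
RR2 = 149 / 385 = 0.3870

38.7%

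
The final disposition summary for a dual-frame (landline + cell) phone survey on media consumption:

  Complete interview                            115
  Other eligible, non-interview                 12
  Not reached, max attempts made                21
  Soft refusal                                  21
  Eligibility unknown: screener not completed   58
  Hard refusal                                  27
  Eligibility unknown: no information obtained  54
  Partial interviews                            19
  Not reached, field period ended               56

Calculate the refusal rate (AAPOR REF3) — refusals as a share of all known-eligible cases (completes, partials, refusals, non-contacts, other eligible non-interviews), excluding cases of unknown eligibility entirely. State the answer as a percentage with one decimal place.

Declined to participate = 27 + 21 = 48
No contact after all attempts = 56 + 21 = 77
Eligibility not determined = 58 + 54 = 112
Top = 48
Base = 115 + 19 + 48 + 77 + 12 = 271
REF3 = 48 / 271 = 0.1771

17.7%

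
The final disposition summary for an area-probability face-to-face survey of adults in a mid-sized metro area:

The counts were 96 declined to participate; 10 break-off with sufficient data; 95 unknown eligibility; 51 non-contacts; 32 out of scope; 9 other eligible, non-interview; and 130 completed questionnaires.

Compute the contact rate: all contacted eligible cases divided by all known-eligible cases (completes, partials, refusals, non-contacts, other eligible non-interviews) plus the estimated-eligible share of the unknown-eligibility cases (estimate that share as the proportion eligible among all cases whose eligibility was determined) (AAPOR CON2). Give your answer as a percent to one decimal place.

64.2%

Numerator → 130 + 10 + 96 + 9 = 245
Eligible (known) → 130 + 10 + 96 + 51 + 9 = 296
e = 296 / (296 + 32) = 296 / 328 = 0.9024
e × U → 0.9024 × 95 = 85.73
Denominator → 296 + 85.73 = 381.73
CON2 = 245 / 381.73 = 0.6418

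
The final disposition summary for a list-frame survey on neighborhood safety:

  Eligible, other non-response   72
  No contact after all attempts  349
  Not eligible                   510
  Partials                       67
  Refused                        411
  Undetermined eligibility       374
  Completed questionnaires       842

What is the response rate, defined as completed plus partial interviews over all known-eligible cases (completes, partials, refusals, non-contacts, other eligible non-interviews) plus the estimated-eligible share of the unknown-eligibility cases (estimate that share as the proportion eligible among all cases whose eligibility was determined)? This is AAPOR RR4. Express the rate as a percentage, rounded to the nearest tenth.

44.8%

Top = 842 + 67 = 909
Determined eligible = 842 + 67 + 411 + 349 + 72 = 1741
e = 1741 / (1741 + 510) = 1741 / 2251 = 0.7734
Eligible share of unknowns = 0.7734 × 374 = 289.25
Base = 1741 + 289.25 = 2030.25
RR4 = 909 / 2030.25 = 0.4477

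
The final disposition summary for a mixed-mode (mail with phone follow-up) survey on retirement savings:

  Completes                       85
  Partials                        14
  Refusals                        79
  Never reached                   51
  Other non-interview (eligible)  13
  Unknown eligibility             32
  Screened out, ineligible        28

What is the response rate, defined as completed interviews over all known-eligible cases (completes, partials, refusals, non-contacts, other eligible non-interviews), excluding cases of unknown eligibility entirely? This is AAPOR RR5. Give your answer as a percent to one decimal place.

35.1%

Numerator → 85
Denominator → 85 + 14 + 79 + 51 + 13 = 242
RR5 = 85 / 242 = 0.3512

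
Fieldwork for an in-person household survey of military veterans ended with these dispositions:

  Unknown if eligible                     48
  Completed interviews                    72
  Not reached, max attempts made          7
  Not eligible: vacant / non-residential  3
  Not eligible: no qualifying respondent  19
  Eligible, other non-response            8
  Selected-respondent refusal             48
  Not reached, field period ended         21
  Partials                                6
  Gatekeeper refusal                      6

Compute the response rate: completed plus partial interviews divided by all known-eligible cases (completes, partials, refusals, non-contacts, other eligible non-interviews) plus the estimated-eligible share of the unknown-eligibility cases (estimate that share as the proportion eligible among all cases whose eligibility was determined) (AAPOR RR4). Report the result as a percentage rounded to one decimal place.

Declined to participate = 6 + 48 = 54
No answer / not reached = 21 + 7 = 28
Screened out, ineligible = 19 + 3 = 22
Num → 72 + 6 = 78
Known eligible → 72 + 6 + 54 + 28 + 8 = 168
e = 168 / (168 + 22) = 168 / 190 = 0.8842
e × U → 0.8842 × 48 = 42.44
Denominator → 168 + 42.44 = 210.44
RR4 = 78 / 210.44 = 0.3707

37.1%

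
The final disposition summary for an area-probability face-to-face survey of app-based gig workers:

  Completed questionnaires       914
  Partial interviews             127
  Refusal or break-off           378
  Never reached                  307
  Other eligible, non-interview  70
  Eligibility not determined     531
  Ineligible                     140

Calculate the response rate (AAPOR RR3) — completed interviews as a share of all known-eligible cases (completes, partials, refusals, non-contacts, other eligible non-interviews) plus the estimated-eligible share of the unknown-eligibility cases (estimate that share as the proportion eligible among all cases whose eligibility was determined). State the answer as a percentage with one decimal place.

Numerator: 914
Known eligible: 914 + 127 + 378 + 307 + 70 = 1796
e = 1796 / (1796 + 140) = 1796 / 1936 = 0.9277
Eligible share of unknowns: 0.9277 × 531 = 492.61
Base: 1796 + 492.61 = 2288.61
RR3 = 914 / 2288.61 = 0.3994

39.9%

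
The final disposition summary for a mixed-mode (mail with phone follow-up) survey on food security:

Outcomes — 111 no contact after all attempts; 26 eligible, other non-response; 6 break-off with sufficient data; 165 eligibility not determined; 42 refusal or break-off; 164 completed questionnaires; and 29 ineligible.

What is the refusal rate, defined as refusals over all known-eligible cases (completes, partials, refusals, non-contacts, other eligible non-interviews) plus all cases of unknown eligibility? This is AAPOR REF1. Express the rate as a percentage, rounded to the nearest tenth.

8.2%

Top = 42
Denom = 164 + 6 + 42 + 111 + 26 + 165 = 514
REF1 = 42 / 514 = 0.0817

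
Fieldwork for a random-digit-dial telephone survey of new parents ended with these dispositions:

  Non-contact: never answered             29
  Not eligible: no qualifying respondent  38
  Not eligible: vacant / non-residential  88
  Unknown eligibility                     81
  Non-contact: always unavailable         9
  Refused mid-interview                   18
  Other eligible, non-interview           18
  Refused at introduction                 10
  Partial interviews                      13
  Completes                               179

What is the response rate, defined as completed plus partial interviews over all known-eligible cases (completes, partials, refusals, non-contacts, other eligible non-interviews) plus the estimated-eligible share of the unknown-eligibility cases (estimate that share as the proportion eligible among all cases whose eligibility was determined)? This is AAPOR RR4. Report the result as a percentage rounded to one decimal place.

Refused = 10 + 18 = 28
No answer / not reached = 29 + 9 = 38
Not eligible = 38 + 88 = 126
Num: 179 + 13 = 192
Determined eligible: 179 + 13 + 28 + 38 + 18 = 276
e = 276 / (276 + 126) = 276 / 402 = 0.6866
e × U: 0.6866 × 81 = 55.61
Base: 276 + 55.61 = 331.61
RR4 = 192 / 331.61 = 0.5790

57.9%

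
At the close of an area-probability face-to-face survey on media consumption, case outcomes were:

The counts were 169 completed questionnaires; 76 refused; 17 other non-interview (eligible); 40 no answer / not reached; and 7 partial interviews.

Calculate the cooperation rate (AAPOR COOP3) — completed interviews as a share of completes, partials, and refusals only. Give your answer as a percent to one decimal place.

67.1%

Top → 169
Base → 169 + 7 + 76 = 252
COOP3 = 169 / 252 = 0.6706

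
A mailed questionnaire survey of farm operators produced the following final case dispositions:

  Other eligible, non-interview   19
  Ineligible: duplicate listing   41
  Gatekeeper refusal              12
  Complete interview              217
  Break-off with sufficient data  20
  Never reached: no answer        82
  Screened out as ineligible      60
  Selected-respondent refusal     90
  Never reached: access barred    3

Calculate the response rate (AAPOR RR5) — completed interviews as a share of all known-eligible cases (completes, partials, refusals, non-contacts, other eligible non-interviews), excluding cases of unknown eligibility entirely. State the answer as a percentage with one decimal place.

49.0%

Refusal or break-off = 12 + 90 = 102
No answer / not reached = 82 + 3 = 85
Ineligible = 60 + 41 = 101
Num → 217
Denom → 217 + 20 + 102 + 85 + 19 = 443
RR5 = 217 / 443 = 0.4898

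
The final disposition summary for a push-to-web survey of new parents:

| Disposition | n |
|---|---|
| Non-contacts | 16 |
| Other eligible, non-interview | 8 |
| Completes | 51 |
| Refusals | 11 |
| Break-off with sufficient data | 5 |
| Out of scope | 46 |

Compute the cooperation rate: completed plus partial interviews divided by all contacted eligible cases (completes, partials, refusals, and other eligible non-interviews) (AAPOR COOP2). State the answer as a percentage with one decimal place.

Top: 51 + 5 = 56
Base: 51 + 5 + 11 + 8 = 75
COOP2 = 56 / 75 = 0.7467

74.7%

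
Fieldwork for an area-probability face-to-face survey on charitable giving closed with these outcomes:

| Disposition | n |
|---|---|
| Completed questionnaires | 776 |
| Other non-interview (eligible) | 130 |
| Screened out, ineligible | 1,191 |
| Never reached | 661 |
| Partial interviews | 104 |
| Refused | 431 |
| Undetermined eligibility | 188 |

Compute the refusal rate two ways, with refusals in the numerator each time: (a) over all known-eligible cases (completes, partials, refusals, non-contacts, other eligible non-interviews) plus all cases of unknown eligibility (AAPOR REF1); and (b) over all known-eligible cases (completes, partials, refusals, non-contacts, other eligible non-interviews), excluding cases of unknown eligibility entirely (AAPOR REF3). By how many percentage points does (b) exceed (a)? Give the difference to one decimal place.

1.7

Numerator → 431
Denominator → 776 + 104 + 431 + 661 + 130 + 188 = 2290
REF1 = 431 / 2290 = 0.1882
Denominator → 776 + 104 + 431 + 661 + 130 = 2102
REF3 = 431 / 2102 = 0.2050
Difference = 20.50 − 18.82 = 1.68 percentage points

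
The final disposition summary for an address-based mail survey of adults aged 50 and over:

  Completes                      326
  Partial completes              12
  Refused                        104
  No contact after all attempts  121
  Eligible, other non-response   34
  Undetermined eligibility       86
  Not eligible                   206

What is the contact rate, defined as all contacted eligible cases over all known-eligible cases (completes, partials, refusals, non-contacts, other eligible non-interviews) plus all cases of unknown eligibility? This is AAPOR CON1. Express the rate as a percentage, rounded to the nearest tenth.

69.7%

Num → 326 + 12 + 104 + 34 = 476
Denominator → 326 + 12 + 104 + 121 + 34 + 86 = 683
CON1 = 476 / 683 = 0.6969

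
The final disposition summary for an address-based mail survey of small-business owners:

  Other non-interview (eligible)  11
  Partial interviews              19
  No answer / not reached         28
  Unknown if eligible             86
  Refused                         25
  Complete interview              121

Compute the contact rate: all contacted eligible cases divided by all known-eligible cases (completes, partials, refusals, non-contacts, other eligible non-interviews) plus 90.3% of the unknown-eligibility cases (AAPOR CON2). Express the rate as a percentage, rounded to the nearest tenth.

62.5%

Top = 121 + 19 + 25 + 11 = 176
Known eligible = 121 + 19 + 25 + 28 + 11 = 204
Estimated eligible among unknowns = 0.9030 × 86 = 77.66
Denom = 204 + 77.66 = 281.66
CON2 = 176 / 281.66 = 0.6249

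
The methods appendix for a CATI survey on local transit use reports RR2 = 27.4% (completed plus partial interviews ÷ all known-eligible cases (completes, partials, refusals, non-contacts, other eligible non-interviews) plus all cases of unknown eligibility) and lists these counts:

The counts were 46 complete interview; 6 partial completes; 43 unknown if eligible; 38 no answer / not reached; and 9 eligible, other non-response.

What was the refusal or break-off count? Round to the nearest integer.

Numerator: 46 + 6 = 52
RR2 = 52 / D = 0.274
D = 52 / 0.274 = 189.8
Remaining denominator categories sum to 142
refusal or break-off = 189.8 − 142 ≈ 48

48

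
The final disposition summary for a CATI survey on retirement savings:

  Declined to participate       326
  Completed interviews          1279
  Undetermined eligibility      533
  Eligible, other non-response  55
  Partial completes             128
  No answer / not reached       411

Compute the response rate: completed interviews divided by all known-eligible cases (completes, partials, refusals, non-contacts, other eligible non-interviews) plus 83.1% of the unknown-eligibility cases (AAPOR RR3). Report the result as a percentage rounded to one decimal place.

Numerator → 1279
Known eligible → 1279 + 128 + 326 + 411 + 55 = 2199
e × U → 0.8310 × 533 = 442.92
Denom → 2199 + 442.92 = 2641.92
RR3 = 1279 / 2641.92 = 0.4841

48.4%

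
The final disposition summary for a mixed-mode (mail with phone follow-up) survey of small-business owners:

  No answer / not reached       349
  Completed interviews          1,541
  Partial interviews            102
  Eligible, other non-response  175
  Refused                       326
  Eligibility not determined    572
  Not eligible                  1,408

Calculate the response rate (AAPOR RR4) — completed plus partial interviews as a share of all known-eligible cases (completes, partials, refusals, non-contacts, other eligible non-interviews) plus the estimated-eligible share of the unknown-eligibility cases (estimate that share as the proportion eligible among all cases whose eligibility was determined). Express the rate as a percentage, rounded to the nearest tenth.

57.5%

Numerator → 1541 + 102 = 1643
Known eligible → 1541 + 102 + 326 + 349 + 175 = 2493
e = 2493 / (2493 + 1408) = 2493 / 3901 = 0.6391
Estimated eligible among unknowns → 0.6391 × 572 = 365.57
Base → 2493 + 365.57 = 2858.57
RR4 = 1643 / 2858.57 = 0.5748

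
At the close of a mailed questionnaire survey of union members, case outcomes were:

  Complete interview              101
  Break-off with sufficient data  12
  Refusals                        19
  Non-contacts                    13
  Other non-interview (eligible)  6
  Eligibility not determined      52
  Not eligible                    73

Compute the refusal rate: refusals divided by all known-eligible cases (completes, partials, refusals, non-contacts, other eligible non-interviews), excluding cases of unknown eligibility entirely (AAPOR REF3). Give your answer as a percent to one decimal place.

Top: 19
Denominator: 101 + 12 + 19 + 13 + 6 = 151
REF3 = 19 / 151 = 0.1258

12.6%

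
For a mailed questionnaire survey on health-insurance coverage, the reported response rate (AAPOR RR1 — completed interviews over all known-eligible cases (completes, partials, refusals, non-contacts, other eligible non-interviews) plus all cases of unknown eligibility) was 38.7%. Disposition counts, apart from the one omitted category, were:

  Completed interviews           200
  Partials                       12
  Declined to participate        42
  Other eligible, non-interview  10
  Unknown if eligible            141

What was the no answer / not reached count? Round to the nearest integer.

RR1 = 200 / D = 0.387
D = 200 / 0.387 = 516.8
Remaining denominator categories sum to 405
no answer / not reached = 516.8 − 405 ≈ 112

112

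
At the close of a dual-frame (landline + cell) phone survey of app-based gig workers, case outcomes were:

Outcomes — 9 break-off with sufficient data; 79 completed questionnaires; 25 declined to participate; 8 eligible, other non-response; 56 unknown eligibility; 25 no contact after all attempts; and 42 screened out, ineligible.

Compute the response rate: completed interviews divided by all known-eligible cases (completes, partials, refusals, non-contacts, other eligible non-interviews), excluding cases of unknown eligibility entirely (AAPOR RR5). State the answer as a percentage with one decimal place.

Numerator → 79
Denom → 79 + 9 + 25 + 25 + 8 = 146
RR5 = 79 / 146 = 0.5411

54.1%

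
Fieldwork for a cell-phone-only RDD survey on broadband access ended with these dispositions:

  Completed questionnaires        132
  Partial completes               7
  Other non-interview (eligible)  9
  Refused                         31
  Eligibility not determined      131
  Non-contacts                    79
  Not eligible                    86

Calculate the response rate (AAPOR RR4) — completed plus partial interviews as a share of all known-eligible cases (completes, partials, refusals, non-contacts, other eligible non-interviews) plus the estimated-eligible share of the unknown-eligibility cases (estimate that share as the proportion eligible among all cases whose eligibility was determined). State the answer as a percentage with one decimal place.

39.0%

Num → 132 + 7 = 139
Determined eligible → 132 + 7 + 31 + 79 + 9 = 258
e = 258 / (258 + 86) = 258 / 344 = 0.7500
Estimated eligible among unknowns → 0.7500 × 131 = 98.25
Denom → 258 + 98.25 = 356.25
RR4 = 139 / 356.25 = 0.3902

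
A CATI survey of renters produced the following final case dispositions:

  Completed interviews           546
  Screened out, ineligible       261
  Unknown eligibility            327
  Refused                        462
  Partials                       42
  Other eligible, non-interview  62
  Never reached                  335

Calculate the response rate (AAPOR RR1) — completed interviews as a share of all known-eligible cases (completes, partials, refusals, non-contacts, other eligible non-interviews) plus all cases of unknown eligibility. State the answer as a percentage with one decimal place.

Numerator → 546
Denom → 546 + 42 + 462 + 335 + 62 + 327 = 1774
RR1 = 546 / 1774 = 0.3078

30.8%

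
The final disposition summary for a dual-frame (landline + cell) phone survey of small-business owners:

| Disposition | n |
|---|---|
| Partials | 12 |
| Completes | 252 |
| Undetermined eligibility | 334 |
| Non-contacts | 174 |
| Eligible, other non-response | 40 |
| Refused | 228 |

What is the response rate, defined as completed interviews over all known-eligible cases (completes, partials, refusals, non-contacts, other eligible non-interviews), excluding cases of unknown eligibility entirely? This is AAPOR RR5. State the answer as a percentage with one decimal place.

Numerator: 252
Base: 252 + 12 + 228 + 174 + 40 = 706
RR5 = 252 / 706 = 0.3569

35.7%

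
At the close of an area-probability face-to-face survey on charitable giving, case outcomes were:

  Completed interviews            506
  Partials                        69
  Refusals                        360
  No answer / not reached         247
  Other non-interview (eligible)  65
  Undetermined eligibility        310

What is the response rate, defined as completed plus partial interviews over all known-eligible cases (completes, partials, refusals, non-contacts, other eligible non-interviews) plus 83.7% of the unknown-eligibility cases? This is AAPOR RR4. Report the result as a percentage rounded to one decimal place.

38.2%

Top: 506 + 69 = 575
Determined eligible: 506 + 69 + 360 + 247 + 65 = 1247
Eligible share of unknowns: 0.8370 × 310 = 259.47
Denom: 1247 + 259.47 = 1506.47
RR4 = 575 / 1506.47 = 0.3817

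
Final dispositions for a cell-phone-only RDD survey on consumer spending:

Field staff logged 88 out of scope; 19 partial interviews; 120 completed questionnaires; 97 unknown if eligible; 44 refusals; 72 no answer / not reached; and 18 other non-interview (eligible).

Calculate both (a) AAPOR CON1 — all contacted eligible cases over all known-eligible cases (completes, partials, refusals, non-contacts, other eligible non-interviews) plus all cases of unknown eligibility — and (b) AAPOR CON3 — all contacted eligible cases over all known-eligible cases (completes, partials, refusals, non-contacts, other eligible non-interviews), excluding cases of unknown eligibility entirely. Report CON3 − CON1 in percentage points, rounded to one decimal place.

Top = 120 + 19 + 44 + 18 = 201
Denominator = 120 + 19 + 44 + 72 + 18 + 97 = 370
CON1 = 201 / 370 = 0.5432
Denominator = 120 + 19 + 44 + 72 + 18 = 273
CON3 = 201 / 273 = 0.7363
Difference = 73.63 − 54.32 = 19.31 percentage points

19.3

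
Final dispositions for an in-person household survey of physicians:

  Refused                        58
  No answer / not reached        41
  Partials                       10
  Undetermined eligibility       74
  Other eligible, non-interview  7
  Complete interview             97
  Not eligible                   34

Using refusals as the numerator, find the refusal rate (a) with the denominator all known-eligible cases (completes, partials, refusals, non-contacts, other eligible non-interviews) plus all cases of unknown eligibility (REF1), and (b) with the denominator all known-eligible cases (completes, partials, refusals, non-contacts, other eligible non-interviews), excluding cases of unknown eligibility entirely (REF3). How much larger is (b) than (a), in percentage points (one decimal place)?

Num: 58
Denominator: 97 + 10 + 58 + 41 + 7 + 74 = 287
REF1 = 58 / 287 = 0.2021
Denominator: 97 + 10 + 58 + 41 + 7 = 213
REF3 = 58 / 213 = 0.2723
Difference = 27.23 − 20.21 = 7.02 percentage points

7.0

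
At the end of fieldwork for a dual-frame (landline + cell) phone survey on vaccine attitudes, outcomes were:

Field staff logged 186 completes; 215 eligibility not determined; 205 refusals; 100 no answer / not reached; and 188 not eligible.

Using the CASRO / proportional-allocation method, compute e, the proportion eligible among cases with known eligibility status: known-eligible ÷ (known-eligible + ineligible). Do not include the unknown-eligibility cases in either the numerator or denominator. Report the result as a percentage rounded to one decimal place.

Known eligible: 186 + 205 + 100 = 491
e = 491 / (491 + 188) = 491 / 679 = 0.7231

72.3%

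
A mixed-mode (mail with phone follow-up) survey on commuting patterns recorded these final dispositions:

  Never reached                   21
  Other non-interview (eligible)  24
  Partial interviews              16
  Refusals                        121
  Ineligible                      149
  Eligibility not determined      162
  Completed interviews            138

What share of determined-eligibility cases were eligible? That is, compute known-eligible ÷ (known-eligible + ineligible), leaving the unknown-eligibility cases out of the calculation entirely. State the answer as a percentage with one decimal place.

Known eligible → 138 + 16 + 121 + 21 + 24 = 320
e = 320 / (320 + 149) = 320 / 469 = 0.6823

68.2%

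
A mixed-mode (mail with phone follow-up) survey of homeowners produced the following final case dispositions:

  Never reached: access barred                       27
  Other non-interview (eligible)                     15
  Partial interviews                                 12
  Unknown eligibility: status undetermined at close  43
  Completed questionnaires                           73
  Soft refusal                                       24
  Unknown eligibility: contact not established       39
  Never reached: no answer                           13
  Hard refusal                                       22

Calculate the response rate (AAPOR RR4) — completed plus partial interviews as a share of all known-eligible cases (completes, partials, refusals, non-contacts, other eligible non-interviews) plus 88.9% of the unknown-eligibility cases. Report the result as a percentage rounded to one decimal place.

Refused = 22 + 24 = 46
Never reached = 13 + 27 = 40
Unknown eligibility = 39 + 43 = 82
Num → 73 + 12 = 85
Determined eligible → 73 + 12 + 46 + 40 + 15 = 186
e × U → 0.8890 × 82 = 72.90
Base → 186 + 72.90 = 258.90
RR4 = 85 / 258.90 = 0.3283

32.8%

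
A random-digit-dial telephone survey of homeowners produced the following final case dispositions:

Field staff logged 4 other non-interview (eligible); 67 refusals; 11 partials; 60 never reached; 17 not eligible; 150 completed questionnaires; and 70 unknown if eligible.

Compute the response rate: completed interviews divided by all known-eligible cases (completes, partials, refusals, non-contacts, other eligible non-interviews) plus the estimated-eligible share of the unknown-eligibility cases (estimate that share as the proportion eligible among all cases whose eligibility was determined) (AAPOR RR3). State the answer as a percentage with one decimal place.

Num: 150
Eligible (known): 150 + 11 + 67 + 60 + 4 = 292
e = 292 / (292 + 17) = 292 / 309 = 0.9450
Estimated eligible among unknowns: 0.9450 × 70 = 66.15
Denom: 292 + 66.15 = 358.15
RR3 = 150 / 358.15 = 0.4188

41.9%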